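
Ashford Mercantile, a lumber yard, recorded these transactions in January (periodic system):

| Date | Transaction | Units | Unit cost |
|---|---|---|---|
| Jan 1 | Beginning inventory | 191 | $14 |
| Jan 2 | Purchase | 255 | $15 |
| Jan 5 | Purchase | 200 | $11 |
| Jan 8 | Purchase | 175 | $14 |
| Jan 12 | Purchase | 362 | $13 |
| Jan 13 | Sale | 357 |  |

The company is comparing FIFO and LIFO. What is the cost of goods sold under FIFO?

FIFO COGS: 191 @ $14 + 166 @ $15 = $5,164
LIFO COGS: 357 @ $13 = $4,641

COGS = $5,164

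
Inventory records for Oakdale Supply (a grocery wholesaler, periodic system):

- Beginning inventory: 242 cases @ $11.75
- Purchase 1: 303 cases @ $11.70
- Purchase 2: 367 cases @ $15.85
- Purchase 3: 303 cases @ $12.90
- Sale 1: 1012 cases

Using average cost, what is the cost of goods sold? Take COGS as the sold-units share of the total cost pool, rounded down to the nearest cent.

Sale 1, sell 1012: 1012/1215 × $16,114.25 → $13,421.91
Ending inventory (cost pool remaining) = $2,692.34
Check: goods available $16,114.25 = COGS $13,421.91 + ending $2,692.34

COGS = $13,421.91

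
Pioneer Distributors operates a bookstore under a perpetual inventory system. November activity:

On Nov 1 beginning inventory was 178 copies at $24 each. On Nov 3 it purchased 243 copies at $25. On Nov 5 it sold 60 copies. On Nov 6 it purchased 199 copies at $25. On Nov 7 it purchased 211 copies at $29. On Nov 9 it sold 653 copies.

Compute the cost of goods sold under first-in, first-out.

Nov 5, 60 sold [FIFO — oldest first]: 60 @ $24 = $1,440
Nov 9, 653 sold [FIFO — oldest first]: 118 @ $24 + 243 @ $25 + 199 @ $25 + 93 @ $29 = $16,579
Total COGS = $1,440 + $16,579 = $18,019
Ending inventory: 118 @ $29 = $3,422
Check: goods available $21,441 = COGS $18,019 + ending $3,422

COGS = $18,019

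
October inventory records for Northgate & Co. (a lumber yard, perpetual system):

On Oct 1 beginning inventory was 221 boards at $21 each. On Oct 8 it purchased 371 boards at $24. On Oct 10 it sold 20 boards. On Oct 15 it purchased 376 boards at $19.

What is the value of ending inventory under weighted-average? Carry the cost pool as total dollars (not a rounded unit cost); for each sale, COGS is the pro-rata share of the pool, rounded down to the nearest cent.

Ending inventory = $20,231.40

After Oct 1: 221 on hand, pool $4,641.00 (≈ $21.0000 each)
After Oct 8: 592 on hand, pool $13,545.00 (≈ $22.8801 each)
Oct 10, sell 20: 20/592 × $13,545.00 → $457.60
After Oct 15: 948 on hand, pool $20,231.40 (≈ $21.3411 each)
Ending inventory (cost pool remaining) = $20,231.40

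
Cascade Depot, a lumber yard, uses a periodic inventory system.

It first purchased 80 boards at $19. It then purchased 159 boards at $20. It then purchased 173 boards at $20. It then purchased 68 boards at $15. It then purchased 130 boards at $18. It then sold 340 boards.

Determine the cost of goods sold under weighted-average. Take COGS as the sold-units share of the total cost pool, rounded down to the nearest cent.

Sale 1, sell 340: 340/610 × $11,520.00 → $6,420.98
Ending inventory (cost pool remaining) = $5,099.02

COGS = $6,420.98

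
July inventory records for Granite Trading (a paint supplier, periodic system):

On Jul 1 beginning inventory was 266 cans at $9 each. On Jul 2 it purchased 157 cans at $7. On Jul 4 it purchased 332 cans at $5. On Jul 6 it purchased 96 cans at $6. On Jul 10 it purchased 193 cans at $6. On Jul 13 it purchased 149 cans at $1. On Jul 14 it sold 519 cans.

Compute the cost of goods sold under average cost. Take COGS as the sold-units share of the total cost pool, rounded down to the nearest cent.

Jul 14, sell 519: 519/1193 × $7,036.00 → $3,060.92
Ending inventory (cost pool remaining) = $3,975.08
Check: goods available $7,036.00 = COGS $3,060.92 + ending $3,975.08

COGS = $3,060.92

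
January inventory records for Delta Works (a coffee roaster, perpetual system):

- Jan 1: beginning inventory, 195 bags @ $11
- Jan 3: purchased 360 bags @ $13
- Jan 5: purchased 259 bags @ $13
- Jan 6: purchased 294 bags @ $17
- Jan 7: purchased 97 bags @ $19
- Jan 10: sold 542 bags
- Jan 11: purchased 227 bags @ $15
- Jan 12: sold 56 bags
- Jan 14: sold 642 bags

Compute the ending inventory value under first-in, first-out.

Ending inventory = $2,880

Jan 10, 542 sold [FIFO — oldest first]: 195 @ $11 + 347 @ $13 = $6,656
Jan 12, 56 sold [FIFO — oldest first]: 13 @ $13 + 43 @ $13 = $728
Jan 14, 642 sold [FIFO — oldest first]: 216 @ $13 + 294 @ $17 + 97 @ $19 + 35 @ $15 = $10,174
Total COGS = $6,656 + $728 + $10,174 = $17,558
Ending inventory: 192 @ $15 = $2,880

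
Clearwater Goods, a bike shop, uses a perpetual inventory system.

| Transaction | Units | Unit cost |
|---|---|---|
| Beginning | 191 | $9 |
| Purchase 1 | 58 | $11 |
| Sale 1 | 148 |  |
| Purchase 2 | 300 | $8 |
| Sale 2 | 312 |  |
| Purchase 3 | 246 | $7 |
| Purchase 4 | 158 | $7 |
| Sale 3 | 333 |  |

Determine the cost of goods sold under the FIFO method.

COGS = $6,465

Sale 1 (148) [FIFO — oldest first]: 148 @ $9 = $1,332
Sale 2 (312) [FIFO — oldest first]: 43 @ $9 + 58 @ $11 + 211 @ $8 = $2,713
Sale 3 (333) [FIFO — oldest first]: 89 @ $8 + 244 @ $7 = $2,420
Total COGS = $1,332 + $2,713 + $2,420 = $6,465
Ending inventory: 2 @ $7 + 158 @ $7 = $1,120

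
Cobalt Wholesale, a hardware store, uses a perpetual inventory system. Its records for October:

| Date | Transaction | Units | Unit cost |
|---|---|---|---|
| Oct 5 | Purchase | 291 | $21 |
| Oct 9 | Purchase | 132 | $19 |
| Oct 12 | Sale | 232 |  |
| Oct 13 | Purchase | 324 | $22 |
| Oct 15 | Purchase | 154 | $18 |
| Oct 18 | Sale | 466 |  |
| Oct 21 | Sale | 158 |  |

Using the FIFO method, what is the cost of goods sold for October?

COGS = $17,709

Oct 12, 232 sold [FIFO — oldest first]: 232 @ $21 = $4,872
Oct 18, 466 sold [FIFO — oldest first]: 59 @ $21 + 132 @ $19 + 275 @ $22 = $9,797
Oct 21, 158 sold [FIFO — oldest first]: 49 @ $22 + 109 @ $18 = $3,040
Total COGS = $4,872 + $9,797 + $3,040 = $17,709
Ending inventory: 45 @ $18 = $810
Check: goods available $18,519 = COGS $17,709 + ending $810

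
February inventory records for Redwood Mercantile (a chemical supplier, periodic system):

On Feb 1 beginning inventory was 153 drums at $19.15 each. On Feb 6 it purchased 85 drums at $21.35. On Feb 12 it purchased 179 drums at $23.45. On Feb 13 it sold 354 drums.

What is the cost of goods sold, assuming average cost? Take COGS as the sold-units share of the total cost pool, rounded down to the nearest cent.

COGS = $7,591.26

Feb 13, sell 354: 354/417 × $8,942.25 → $7,591.26
Ending inventory (cost pool remaining) = $1,350.99
Check: goods available $8,942.25 = COGS $7,591.26 + ending $1,350.99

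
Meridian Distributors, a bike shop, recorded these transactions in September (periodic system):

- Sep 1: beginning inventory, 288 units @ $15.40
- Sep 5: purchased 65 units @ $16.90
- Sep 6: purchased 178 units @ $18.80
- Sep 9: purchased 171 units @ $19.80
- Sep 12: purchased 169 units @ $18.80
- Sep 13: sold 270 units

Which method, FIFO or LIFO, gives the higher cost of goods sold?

LIFO

FIFO COGS: 270 @ $15.40 = $4,158.00
LIFO COGS: 169 @ $18.80 + 101 @ $19.80 = $5,177.00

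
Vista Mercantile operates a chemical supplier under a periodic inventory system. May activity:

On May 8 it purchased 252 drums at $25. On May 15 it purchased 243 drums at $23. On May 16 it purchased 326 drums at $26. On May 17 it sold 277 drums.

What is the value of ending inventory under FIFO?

May 17, 277 sold [FIFO — oldest first]: 252 @ $25 + 25 @ $23 = $6,875
Ending inventory: 218 @ $23 + 326 @ $26 = $13,490

Ending inventory = $13,490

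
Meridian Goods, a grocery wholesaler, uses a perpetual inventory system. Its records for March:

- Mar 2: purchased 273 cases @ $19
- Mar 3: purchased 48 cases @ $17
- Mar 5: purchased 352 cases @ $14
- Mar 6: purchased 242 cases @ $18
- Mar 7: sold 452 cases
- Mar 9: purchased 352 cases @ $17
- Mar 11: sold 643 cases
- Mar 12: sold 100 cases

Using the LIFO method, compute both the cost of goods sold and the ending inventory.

COGS = $19,903; ending inventory = $1,368

Mar 7, 452 sold [LIFO — newest first]: 242 @ $18 + 210 @ $14 = $7,296
Mar 11, 643 sold [LIFO — newest first]: 352 @ $17 + 142 @ $14 + 48 @ $17 + 101 @ $19 = $10,707
Mar 12, 100 sold [LIFO — newest first]: 100 @ $19 = $1,900
Total COGS = $7,296 + $10,707 + $1,900 = $19,903
Ending inventory: 72 @ $19 = $1,368
Check: goods available $21,271 = COGS $19,903 + ending $1,368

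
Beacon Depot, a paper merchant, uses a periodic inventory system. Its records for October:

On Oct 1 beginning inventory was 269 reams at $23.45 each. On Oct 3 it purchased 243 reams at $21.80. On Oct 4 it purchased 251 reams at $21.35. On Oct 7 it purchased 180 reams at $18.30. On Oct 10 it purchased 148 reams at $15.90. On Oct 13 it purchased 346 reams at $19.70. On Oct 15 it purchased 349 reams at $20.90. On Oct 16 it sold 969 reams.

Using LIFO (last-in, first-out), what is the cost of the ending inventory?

Oct 16, 969 sold [LIFO — newest first]: 349 @ $20.90 + 346 @ $19.70 + 148 @ $15.90 + 126 @ $18.30 = $18,769.30
Ending inventory: 269 @ $23.45 + 243 @ $21.80 + 251 @ $21.35 + 54 @ $18.30 = $17,952.50

Ending inventory = $17,952.50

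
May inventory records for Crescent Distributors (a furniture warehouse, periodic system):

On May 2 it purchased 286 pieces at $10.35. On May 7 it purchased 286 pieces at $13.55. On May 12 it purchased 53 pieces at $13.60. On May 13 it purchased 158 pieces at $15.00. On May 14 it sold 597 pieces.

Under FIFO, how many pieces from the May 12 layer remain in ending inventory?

May 14, 597 sold [FIFO — oldest first]: 286 @ $10.35 + 286 @ $13.55 + 25 @ $13.60 = $7,175.40
Ending inventory: 28 @ $13.60 + 158 @ $15.00 = $2,750.80

28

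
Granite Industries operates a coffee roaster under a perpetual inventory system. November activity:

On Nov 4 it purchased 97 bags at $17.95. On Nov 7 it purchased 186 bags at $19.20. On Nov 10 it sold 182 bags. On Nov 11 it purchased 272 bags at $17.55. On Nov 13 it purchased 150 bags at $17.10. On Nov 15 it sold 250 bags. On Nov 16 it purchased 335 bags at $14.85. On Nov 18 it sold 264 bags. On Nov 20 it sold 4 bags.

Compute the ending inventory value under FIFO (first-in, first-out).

Ending inventory = $5,060.25

Nov 10, 182 sold [FIFO — oldest first]: 97 @ $17.95 + 85 @ $19.20 = $3,373.15
Nov 15, 250 sold [FIFO — oldest first]: 101 @ $19.20 + 149 @ $17.55 = $4,554.15
Nov 18, 264 sold [FIFO — oldest first]: 123 @ $17.55 + 141 @ $17.10 = $4,569.75
Nov 20, 4 sold [FIFO — oldest first]: 4 @ $17.10 = $68.40
Total COGS = $3,373.15 + $4,554.15 + $4,569.75 + $68.40 = $12,565.45
Ending inventory: 5 @ $17.10 + 335 @ $14.85 = $5,060.25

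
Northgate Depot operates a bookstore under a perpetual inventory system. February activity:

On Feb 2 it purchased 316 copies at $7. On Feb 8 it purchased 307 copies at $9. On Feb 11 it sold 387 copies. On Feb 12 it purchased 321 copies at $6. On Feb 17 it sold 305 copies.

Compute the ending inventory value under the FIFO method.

Feb 11, 387 sold [FIFO — oldest first]: 316 @ $7 + 71 @ $9 = $2,851
Feb 17, 305 sold [FIFO — oldest first]: 236 @ $9 + 69 @ $6 = $2,538
Total COGS = $2,851 + $2,538 = $5,389
Ending inventory: 252 @ $6 = $1,512

Ending inventory = $1,512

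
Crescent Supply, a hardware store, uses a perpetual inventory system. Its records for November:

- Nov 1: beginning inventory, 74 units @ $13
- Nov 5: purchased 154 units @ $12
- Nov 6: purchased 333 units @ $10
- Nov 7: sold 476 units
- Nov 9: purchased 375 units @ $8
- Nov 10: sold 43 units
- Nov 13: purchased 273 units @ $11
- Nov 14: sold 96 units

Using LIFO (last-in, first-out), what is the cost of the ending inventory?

Ending inventory = $5,697

Nov 7, 476 sold [LIFO — newest first]: 333 @ $10 + 143 @ $12 = $5,046
Nov 10, 43 sold [LIFO — newest first]: 43 @ $8 = $344
Nov 14, 96 sold [LIFO — newest first]: 96 @ $11 = $1,056
Total COGS = $5,046 + $344 + $1,056 = $6,446
Ending inventory: 74 @ $13 + 11 @ $12 + 332 @ $8 + 177 @ $11 = $5,697
Check: goods available $12,143 = COGS $6,446 + ending $5,697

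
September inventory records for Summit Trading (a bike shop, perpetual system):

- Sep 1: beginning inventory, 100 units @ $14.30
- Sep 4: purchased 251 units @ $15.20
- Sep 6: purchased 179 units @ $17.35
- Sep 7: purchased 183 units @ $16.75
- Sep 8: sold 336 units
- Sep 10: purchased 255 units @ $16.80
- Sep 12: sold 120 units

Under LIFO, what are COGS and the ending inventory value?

Sep 8, 336 sold [LIFO — newest first]: 183 @ $16.75 + 153 @ $17.35 = $5,719.80
Sep 12, 120 sold [LIFO — newest first]: 120 @ $16.80 = $2,016.00
Total COGS = $5,719.80 + $2,016.00 = $7,735.80
Ending inventory: 100 @ $14.30 + 251 @ $15.20 + 26 @ $17.35 + 135 @ $16.80 = $7,964.30
Check: goods available $15,700.10 = COGS $7,735.80 + ending $7,964.30

COGS = $7,735.80; ending inventory = $7,964.30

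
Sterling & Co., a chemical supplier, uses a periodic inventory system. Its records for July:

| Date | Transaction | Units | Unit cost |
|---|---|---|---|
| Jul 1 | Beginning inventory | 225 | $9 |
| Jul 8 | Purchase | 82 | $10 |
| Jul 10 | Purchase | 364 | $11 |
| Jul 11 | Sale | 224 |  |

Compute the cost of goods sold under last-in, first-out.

Jul 11, 224 sold [LIFO — newest first]: 224 @ $11 = $2,464
Ending inventory: 225 @ $9 + 82 @ $10 + 140 @ $11 = $4,385

COGS = $2,464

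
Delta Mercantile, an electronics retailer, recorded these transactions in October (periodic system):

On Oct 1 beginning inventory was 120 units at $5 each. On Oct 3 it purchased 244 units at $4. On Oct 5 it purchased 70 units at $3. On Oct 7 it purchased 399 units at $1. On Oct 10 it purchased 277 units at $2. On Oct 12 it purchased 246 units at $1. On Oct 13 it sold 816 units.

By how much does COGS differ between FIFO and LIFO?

FIFO COGS: 120 @ $5 + 244 @ $4 + 70 @ $3 + 382 @ $1 = $2,168
LIFO COGS: 246 @ $1 + 277 @ $2 + 293 @ $1 = $1,093
Difference = |$2,168 − $1,093| = $1,075

$1,075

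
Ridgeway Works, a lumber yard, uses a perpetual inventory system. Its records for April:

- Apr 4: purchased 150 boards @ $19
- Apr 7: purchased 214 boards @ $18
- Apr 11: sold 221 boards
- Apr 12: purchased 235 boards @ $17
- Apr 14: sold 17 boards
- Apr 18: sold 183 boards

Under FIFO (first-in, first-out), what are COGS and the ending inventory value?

Apr 11, 221 sold [FIFO — oldest first]: 150 @ $19 + 71 @ $18 = $4,128
Apr 14, 17 sold [FIFO — oldest first]: 17 @ $18 = $306
Apr 18, 183 sold [FIFO — oldest first]: 126 @ $18 + 57 @ $17 = $3,237
Total COGS = $4,128 + $306 + $3,237 = $7,671
Ending inventory: 178 @ $17 = $3,026
Check: goods available $10,697 = COGS $7,671 + ending $3,026

COGS = $7,671; ending inventory = $3,026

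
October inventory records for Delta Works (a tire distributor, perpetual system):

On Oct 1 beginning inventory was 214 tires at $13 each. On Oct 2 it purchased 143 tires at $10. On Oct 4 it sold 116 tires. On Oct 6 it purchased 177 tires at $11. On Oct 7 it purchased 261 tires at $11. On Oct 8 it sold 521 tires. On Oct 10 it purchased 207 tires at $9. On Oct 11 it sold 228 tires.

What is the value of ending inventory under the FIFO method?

Ending inventory = $1,233

Oct 4, 116 sold [FIFO — oldest first]: 116 @ $13 = $1,508
Oct 8, 521 sold [FIFO — oldest first]: 98 @ $13 + 143 @ $10 + 177 @ $11 + 103 @ $11 = $5,784
Oct 11, 228 sold [FIFO — oldest first]: 158 @ $11 + 70 @ $9 = $2,368
Total COGS = $1,508 + $5,784 + $2,368 = $9,660
Ending inventory: 137 @ $9 = $1,233
Check: goods available $10,893 = COGS $9,660 + ending $1,233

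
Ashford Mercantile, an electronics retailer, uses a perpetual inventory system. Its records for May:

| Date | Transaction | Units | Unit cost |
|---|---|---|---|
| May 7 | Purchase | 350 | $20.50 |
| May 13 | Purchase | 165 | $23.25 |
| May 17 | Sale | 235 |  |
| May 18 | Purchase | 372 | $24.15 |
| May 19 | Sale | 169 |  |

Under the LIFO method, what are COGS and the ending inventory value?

COGS = $9,352.60; ending inventory = $10,642.45

May 17, 235 sold [LIFO — newest first]: 165 @ $23.25 + 70 @ $20.50 = $5,271.25
May 19, 169 sold [LIFO — newest first]: 169 @ $24.15 = $4,081.35
Total COGS = $5,271.25 + $4,081.35 = $9,352.60
Ending inventory: 280 @ $20.50 + 203 @ $24.15 = $10,642.45
Check: goods available $19,995.05 = COGS $9,352.60 + ending $10,642.45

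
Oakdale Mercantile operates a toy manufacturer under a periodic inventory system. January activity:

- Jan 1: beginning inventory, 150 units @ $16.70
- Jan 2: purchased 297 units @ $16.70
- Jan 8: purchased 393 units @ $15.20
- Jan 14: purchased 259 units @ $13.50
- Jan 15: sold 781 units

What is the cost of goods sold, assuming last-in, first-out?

COGS = $11,624.40

Jan 15, 781 sold [LIFO — newest first]: 259 @ $13.50 + 393 @ $15.20 + 129 @ $16.70 = $11,624.40
Ending inventory: 150 @ $16.70 + 168 @ $16.70 = $5,310.60
Check: goods available $16,935.00 = COGS $11,624.40 + ending $5,310.60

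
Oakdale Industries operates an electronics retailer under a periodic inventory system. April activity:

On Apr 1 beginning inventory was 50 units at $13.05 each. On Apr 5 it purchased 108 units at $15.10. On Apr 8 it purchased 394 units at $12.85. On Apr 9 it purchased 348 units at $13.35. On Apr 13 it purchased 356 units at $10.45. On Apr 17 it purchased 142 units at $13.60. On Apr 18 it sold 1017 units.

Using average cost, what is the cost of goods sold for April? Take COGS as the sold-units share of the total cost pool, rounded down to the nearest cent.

Apr 18, sell 1017: 1017/1398 × $17,643.40 → $12,835.00
Ending inventory (cost pool remaining) = $4,808.40
Check: goods available $17,643.40 = COGS $12,835.00 + ending $4,808.40

COGS = $12,835.00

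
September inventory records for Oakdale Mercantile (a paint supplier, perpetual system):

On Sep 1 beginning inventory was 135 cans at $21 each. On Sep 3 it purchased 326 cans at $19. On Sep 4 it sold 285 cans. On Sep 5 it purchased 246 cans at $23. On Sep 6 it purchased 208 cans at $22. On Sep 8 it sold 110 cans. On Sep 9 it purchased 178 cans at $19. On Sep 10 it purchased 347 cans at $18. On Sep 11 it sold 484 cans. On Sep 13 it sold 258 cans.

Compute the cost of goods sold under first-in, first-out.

COGS = $23,437

Sep 4, 285 sold [FIFO — oldest first]: 135 @ $21 + 150 @ $19 = $5,685
Sep 8, 110 sold [FIFO — oldest first]: 110 @ $19 = $2,090
Sep 11, 484 sold [FIFO — oldest first]: 66 @ $19 + 246 @ $23 + 172 @ $22 = $10,696
Sep 13, 258 sold [FIFO — oldest first]: 36 @ $22 + 178 @ $19 + 44 @ $18 = $4,966
Total COGS = $5,685 + $2,090 + $10,696 + $4,966 = $23,437
Ending inventory: 303 @ $18 = $5,454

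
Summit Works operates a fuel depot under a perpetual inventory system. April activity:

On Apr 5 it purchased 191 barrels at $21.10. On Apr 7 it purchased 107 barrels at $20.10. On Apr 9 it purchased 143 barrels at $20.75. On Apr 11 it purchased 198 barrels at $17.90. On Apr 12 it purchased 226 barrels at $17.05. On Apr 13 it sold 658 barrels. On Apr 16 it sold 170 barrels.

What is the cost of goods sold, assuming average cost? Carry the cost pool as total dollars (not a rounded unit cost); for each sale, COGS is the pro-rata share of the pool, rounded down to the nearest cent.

After Apr 5: 191 on hand, pool $4,030.10 (≈ $21.1000 each)
After Apr 7: 298 on hand, pool $6,180.80 (≈ $20.7409 each)
After Apr 9: 441 on hand, pool $9,148.05 (≈ $20.7439 each)
After Apr 11: 639 on hand, pool $12,692.25 (≈ $19.8627 each)
After Apr 12: 865 on hand, pool $16,545.55 (≈ $19.1278 each)
Apr 13, sell 658: 658/865 × $16,545.55 → $12,586.09
Apr 16, sell 170: 170/207 × $3,959.46 → $3,251.73
Total COGS = $12,586.09 + $3,251.73 = $15,837.82
Ending inventory (cost pool remaining) = $707.73
Check: goods available $16,545.55 = COGS $15,837.82 + ending $707.73

COGS = $15,837.82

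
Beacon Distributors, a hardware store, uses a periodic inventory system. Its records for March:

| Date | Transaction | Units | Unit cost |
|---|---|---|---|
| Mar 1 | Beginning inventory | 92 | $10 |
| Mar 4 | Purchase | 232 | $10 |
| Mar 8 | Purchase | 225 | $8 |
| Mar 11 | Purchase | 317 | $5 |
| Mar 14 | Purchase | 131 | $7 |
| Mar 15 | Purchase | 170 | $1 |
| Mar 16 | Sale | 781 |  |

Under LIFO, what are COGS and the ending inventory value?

COGS = $3,976; ending inventory = $3,736

Mar 16, 781 sold [LIFO — newest first]: 170 @ $1 + 131 @ $7 + 317 @ $5 + 163 @ $8 = $3,976
Ending inventory: 92 @ $10 + 232 @ $10 + 62 @ $8 = $3,736
Check: goods available $7,712 = COGS $3,976 + ending $3,736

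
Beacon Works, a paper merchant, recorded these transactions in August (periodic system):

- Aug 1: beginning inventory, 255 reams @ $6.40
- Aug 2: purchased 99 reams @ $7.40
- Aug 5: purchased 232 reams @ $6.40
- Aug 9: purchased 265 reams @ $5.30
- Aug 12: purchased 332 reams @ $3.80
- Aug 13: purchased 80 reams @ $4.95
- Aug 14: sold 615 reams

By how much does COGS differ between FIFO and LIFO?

$1,269.60

FIFO COGS: 255 @ $6.40 + 99 @ $7.40 + 232 @ $6.40 + 29 @ $5.30 = $4,003.10
LIFO COGS: 80 @ $4.95 + 332 @ $3.80 + 203 @ $5.30 = $2,733.50
Difference = |$4,003.10 − $2,733.50| = $1,269.60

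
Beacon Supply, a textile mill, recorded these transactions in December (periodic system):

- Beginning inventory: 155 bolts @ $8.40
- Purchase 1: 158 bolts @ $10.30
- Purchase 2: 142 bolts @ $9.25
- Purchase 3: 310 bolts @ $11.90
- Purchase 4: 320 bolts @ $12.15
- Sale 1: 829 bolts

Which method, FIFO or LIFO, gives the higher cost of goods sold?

LIFO

FIFO COGS: 155 @ $8.40 + 158 @ $10.30 + 142 @ $9.25 + 310 @ $11.90 + 64 @ $12.15 = $8,709.50
LIFO COGS: 320 @ $12.15 + 310 @ $11.90 + 142 @ $9.25 + 57 @ $10.30 = $9,477.60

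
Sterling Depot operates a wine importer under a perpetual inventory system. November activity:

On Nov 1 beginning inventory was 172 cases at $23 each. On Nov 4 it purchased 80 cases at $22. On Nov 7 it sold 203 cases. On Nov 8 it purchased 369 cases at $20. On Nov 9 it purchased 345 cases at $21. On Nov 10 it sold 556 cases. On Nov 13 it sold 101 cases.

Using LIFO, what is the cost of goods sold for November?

Nov 7, 203 sold [LIFO — newest first]: 80 @ $22 + 123 @ $23 = $4,589
Nov 10, 556 sold [LIFO — newest first]: 345 @ $21 + 211 @ $20 = $11,465
Nov 13, 101 sold [LIFO — newest first]: 101 @ $20 = $2,020
Total COGS = $4,589 + $11,465 + $2,020 = $18,074
Ending inventory: 49 @ $23 + 57 @ $20 = $2,267

COGS = $18,074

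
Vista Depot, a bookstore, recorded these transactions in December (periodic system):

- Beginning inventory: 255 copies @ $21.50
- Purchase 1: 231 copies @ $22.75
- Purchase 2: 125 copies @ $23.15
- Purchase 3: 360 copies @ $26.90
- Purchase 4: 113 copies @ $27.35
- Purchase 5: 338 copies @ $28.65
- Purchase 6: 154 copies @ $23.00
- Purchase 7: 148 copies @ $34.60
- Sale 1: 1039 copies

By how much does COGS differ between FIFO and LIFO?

$3,955.15

FIFO COGS: 255 @ $21.50 + 231 @ $22.75 + 125 @ $23.15 + 360 @ $26.90 + 68 @ $27.35 = $25,175.30
LIFO COGS: 148 @ $34.60 + 154 @ $23.00 + 338 @ $28.65 + 113 @ $27.35 + 286 @ $26.90 = $29,130.45
Difference = |$25,175.30 − $29,130.45| = $3,955.15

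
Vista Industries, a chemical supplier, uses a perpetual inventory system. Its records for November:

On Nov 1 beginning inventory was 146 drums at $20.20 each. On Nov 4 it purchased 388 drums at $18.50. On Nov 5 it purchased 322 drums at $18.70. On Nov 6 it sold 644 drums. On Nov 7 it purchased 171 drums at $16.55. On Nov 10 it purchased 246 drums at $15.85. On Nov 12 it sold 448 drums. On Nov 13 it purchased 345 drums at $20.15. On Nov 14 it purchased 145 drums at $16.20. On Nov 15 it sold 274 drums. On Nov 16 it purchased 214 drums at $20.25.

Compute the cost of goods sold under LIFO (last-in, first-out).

Nov 6, 644 sold [LIFO — newest first]: 322 @ $18.70 + 322 @ $18.50 = $11,978.40
Nov 12, 448 sold [LIFO — newest first]: 246 @ $15.85 + 171 @ $16.55 + 31 @ $18.50 = $7,302.65
Nov 15, 274 sold [LIFO — newest first]: 145 @ $16.20 + 129 @ $20.15 = $4,948.35
Total COGS = $11,978.40 + $7,302.65 + $4,948.35 = $24,229.40
Ending inventory: 146 @ $20.20 + 35 @ $18.50 + 216 @ $20.15 + 214 @ $20.25 = $12,282.60
Check: goods available $36,512.00 = COGS $24,229.40 + ending $12,282.60

COGS = $24,229.40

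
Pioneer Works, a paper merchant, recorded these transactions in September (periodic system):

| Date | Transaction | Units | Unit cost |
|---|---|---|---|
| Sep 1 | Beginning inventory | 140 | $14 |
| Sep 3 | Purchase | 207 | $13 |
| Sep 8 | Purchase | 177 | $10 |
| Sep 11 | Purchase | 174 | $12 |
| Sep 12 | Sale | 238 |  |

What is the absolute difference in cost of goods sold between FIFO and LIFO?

$506

FIFO COGS: 140 @ $14 + 98 @ $13 = $3,234
LIFO COGS: 174 @ $12 + 64 @ $10 = $2,728
Difference = |$3,234 − $2,728| = $506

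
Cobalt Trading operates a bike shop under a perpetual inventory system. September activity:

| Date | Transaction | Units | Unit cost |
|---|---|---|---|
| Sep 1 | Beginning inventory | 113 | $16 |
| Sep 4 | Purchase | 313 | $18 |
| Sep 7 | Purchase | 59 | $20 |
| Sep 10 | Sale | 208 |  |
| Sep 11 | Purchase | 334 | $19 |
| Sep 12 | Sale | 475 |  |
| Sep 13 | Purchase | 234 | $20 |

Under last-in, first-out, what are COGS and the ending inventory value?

Sep 10, 208 sold [LIFO — newest first]: 59 @ $20 + 149 @ $18 = $3,862
Sep 12, 475 sold [LIFO — newest first]: 334 @ $19 + 141 @ $18 = $8,884
Total COGS = $3,862 + $8,884 = $12,746
Ending inventory: 113 @ $16 + 23 @ $18 + 234 @ $20 = $6,902
Check: goods available $19,648 = COGS $12,746 + ending $6,902

COGS = $12,746; ending inventory = $6,902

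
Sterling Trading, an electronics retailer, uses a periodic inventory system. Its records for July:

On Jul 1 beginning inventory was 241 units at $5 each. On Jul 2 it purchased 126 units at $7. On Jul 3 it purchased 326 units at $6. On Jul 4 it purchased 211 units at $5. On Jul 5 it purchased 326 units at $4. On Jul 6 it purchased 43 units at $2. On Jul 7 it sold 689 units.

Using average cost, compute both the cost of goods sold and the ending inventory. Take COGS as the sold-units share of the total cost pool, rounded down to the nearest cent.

COGS = $3,511.57; ending inventory = $2,976.43

Jul 7, sell 689: 689/1273 × $6,488.00 → $3,511.57
Ending inventory (cost pool remaining) = $2,976.43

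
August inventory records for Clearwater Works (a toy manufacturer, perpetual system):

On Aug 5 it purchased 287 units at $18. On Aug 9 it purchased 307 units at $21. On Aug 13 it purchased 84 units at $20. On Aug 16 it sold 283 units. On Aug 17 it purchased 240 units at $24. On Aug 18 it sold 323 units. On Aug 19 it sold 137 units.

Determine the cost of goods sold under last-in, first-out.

Aug 16, 283 sold [LIFO — newest first]: 84 @ $20 + 199 @ $21 = $5,859
Aug 18, 323 sold [LIFO — newest first]: 240 @ $24 + 83 @ $21 = $7,503
Aug 19, 137 sold [LIFO — newest first]: 25 @ $21 + 112 @ $18 = $2,541
Total COGS = $5,859 + $7,503 + $2,541 = $15,903
Ending inventory: 175 @ $18 = $3,150
Check: goods available $19,053 = COGS $15,903 + ending $3,150

COGS = $15,903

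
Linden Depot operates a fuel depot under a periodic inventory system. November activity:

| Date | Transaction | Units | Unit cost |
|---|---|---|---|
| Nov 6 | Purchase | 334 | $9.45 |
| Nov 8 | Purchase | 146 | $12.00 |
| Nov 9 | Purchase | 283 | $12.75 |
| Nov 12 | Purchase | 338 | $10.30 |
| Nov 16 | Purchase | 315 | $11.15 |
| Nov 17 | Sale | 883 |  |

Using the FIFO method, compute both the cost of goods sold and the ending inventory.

COGS = $9,752.55; ending inventory = $5,757.65

Nov 17, 883 sold [FIFO — oldest first]: 334 @ $9.45 + 146 @ $12.00 + 283 @ $12.75 + 120 @ $10.30 = $9,752.55
Ending inventory: 218 @ $10.30 + 315 @ $11.15 = $5,757.65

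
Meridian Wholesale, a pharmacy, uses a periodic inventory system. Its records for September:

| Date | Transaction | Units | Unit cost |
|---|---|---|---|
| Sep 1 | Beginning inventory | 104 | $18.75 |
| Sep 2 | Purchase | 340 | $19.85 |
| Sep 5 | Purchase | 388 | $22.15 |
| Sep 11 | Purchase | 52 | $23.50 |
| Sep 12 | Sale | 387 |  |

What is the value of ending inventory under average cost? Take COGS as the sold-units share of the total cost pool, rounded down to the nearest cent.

Sep 12, sell 387: 387/884 × $18,515.20 → $8,105.63
Ending inventory (cost pool remaining) = $10,409.57
Check: goods available $18,515.20 = COGS $8,105.63 + ending $10,409.57

Ending inventory = $10,409.57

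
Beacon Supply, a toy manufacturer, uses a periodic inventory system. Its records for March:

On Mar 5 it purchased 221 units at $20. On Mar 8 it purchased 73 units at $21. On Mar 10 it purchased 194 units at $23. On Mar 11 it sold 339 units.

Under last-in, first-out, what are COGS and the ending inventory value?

COGS = $7,435; ending inventory = $2,980

Mar 11, 339 sold [LIFO — newest first]: 194 @ $23 + 73 @ $21 + 72 @ $20 = $7,435
Ending inventory: 149 @ $20 = $2,980
Check: goods available $10,415 = COGS $7,435 + ending $2,980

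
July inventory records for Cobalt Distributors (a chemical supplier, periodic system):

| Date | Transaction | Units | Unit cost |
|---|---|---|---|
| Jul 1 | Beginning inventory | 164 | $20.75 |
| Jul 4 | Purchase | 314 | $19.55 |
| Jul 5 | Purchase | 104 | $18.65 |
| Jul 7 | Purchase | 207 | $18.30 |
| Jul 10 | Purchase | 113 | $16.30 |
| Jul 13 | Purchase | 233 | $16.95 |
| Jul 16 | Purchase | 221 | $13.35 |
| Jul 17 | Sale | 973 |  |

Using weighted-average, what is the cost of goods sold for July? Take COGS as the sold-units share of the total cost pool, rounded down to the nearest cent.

COGS = $17,229.13

Jul 17, sell 973: 973/1356 × $24,011.00 → $17,229.13
Ending inventory (cost pool remaining) = $6,781.87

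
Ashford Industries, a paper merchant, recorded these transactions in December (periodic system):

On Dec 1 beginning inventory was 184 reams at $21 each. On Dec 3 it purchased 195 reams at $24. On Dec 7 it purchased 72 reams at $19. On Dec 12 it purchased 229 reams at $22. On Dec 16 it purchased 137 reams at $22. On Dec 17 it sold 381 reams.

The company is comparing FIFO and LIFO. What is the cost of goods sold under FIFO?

COGS = $8,582

FIFO COGS: 184 @ $21 + 195 @ $24 + 2 @ $19 = $8,582
LIFO COGS: 137 @ $22 + 229 @ $22 + 15 @ $19 = $8,337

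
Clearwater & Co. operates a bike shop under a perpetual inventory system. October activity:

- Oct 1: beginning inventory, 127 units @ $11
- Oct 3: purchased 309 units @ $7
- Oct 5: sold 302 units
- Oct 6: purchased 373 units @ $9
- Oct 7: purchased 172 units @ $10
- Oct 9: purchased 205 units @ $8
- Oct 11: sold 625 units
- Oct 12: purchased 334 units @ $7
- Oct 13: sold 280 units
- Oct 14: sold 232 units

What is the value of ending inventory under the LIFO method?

Oct 5, 302 sold [LIFO — newest first]: 302 @ $7 = $2,114
Oct 11, 625 sold [LIFO — newest first]: 205 @ $8 + 172 @ $10 + 248 @ $9 = $5,592
Oct 13, 280 sold [LIFO — newest first]: 280 @ $7 = $1,960
Oct 14, 232 sold [LIFO — newest first]: 54 @ $7 + 125 @ $9 + 7 @ $7 + 46 @ $11 = $2,058
Total COGS = $2,114 + $5,592 + $1,960 + $2,058 = $11,724
Ending inventory: 81 @ $11 = $891

Ending inventory = $891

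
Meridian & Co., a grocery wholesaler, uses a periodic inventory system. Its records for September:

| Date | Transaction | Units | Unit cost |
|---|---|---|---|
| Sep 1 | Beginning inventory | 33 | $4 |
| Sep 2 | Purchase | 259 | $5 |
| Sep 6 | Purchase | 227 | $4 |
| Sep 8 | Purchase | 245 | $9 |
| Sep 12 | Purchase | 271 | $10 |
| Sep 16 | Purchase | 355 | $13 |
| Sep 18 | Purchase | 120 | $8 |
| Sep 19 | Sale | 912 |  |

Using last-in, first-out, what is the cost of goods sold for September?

COGS = $9,779

Sep 19, 912 sold [LIFO — newest first]: 120 @ $8 + 355 @ $13 + 271 @ $10 + 166 @ $9 = $9,779
Ending inventory: 33 @ $4 + 259 @ $5 + 227 @ $4 + 79 @ $9 = $3,046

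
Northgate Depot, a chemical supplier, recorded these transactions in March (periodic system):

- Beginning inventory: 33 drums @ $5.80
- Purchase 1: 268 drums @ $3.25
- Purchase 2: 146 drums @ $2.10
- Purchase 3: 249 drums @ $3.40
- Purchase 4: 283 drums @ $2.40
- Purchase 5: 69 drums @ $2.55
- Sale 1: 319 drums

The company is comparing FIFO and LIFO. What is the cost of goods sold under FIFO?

COGS = $1,100.20

FIFO COGS: 33 @ $5.80 + 268 @ $3.25 + 18 @ $2.10 = $1,100.20
LIFO COGS: 69 @ $2.55 + 250 @ $2.40 = $775.95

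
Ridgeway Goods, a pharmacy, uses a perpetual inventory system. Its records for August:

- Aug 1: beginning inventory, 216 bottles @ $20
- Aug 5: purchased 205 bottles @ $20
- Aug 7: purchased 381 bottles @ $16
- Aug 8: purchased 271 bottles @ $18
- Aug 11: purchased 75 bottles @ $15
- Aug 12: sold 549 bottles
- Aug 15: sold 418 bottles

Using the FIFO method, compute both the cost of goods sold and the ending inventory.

Aug 12, 549 sold [FIFO — oldest first]: 216 @ $20 + 205 @ $20 + 128 @ $16 = $10,468
Aug 15, 418 sold [FIFO — oldest first]: 253 @ $16 + 165 @ $18 = $7,018
Total COGS = $10,468 + $7,018 = $17,486
Ending inventory: 106 @ $18 + 75 @ $15 = $3,033

COGS = $17,486; ending inventory = $3,033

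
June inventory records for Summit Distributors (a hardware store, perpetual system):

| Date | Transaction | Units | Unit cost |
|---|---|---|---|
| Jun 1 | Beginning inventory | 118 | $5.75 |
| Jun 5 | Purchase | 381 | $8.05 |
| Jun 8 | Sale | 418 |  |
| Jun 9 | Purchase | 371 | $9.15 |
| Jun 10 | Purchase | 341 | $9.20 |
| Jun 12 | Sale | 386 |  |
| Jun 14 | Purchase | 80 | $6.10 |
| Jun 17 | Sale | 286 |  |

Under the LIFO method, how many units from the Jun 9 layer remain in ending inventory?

Jun 8, 418 sold [LIFO — newest first]: 381 @ $8.05 + 37 @ $5.75 = $3,279.80
Jun 12, 386 sold [LIFO — newest first]: 341 @ $9.20 + 45 @ $9.15 = $3,548.95
Jun 17, 286 sold [LIFO — newest first]: 80 @ $6.10 + 206 @ $9.15 = $2,372.90
Total COGS = $3,279.80 + $3,548.95 + $2,372.90 = $9,201.65
Ending inventory: 81 @ $5.75 + 120 @ $9.15 = $1,563.75
Check: goods available $10,765.40 = COGS $9,201.65 + ending $1,563.75

120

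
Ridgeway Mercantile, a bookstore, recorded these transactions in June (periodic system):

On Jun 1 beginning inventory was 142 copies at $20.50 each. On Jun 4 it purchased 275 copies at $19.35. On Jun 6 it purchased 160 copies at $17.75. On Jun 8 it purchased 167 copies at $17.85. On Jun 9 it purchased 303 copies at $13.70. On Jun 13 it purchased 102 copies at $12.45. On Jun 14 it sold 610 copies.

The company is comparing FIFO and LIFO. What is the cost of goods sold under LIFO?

COGS = $9,076.45

FIFO COGS: 142 @ $20.50 + 275 @ $19.35 + 160 @ $17.75 + 33 @ $17.85 = $11,661.30
LIFO COGS: 102 @ $12.45 + 303 @ $13.70 + 167 @ $17.85 + 38 @ $17.75 = $9,076.45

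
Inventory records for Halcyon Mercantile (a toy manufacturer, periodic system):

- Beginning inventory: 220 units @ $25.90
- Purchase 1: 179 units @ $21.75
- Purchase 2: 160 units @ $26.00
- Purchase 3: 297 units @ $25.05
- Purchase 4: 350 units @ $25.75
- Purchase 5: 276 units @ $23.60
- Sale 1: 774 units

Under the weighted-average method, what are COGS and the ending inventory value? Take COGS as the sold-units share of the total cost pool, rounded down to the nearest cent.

Sale 1, sell 774: 774/1482 × $36,717.20 → $19,176.18
Ending inventory (cost pool remaining) = $17,541.02
Check: goods available $36,717.20 = COGS $19,176.18 + ending $17,541.02

COGS = $19,176.18; ending inventory = $17,541.02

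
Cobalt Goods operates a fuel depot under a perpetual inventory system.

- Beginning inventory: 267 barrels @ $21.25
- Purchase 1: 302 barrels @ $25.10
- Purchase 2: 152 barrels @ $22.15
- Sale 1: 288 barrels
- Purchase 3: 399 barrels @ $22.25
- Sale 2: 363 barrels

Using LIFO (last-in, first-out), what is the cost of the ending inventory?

Ending inventory = $10,641.35

Sale 1 (288) [LIFO — newest first]: 152 @ $22.15 + 136 @ $25.10 = $6,780.40
Sale 2 (363) [LIFO — newest first]: 363 @ $22.25 = $8,076.75
Total COGS = $6,780.40 + $8,076.75 = $14,857.15
Ending inventory: 267 @ $21.25 + 166 @ $25.10 + 36 @ $22.25 = $10,641.35
Check: goods available $25,498.50 = COGS $14,857.15 + ending $10,641.35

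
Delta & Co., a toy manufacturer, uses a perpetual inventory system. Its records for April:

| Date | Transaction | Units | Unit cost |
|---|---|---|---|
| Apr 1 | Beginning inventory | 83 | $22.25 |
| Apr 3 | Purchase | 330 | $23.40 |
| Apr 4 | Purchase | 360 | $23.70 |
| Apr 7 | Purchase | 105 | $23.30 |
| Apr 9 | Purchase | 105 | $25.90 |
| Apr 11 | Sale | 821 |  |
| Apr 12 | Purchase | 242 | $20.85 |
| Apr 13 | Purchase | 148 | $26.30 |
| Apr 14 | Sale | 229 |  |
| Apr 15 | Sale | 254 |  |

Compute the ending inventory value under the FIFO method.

Ending inventory = $1,814.70

Apr 11, 821 sold [FIFO — oldest first]: 83 @ $22.25 + 330 @ $23.40 + 360 @ $23.70 + 48 @ $23.30 = $19,219.15
Apr 14, 229 sold [FIFO — oldest first]: 57 @ $23.30 + 105 @ $25.90 + 67 @ $20.85 = $5,444.55
Apr 15, 254 sold [FIFO — oldest first]: 175 @ $20.85 + 79 @ $26.30 = $5,726.45
Total COGS = $19,219.15 + $5,444.55 + $5,726.45 = $30,390.15
Ending inventory: 69 @ $26.30 = $1,814.70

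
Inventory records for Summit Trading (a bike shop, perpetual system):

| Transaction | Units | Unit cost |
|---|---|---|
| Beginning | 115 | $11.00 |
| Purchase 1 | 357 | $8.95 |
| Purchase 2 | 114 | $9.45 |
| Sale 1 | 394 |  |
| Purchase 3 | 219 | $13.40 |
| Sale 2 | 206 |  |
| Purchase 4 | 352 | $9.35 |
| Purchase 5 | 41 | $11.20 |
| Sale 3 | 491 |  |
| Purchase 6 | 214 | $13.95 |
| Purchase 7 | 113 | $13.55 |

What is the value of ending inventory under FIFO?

Sale 1 (394) [FIFO — oldest first]: 115 @ $11.00 + 279 @ $8.95 = $3,762.05
Sale 2 (206) [FIFO — oldest first]: 78 @ $8.95 + 114 @ $9.45 + 14 @ $13.40 = $1,963.00
Sale 3 (491) [FIFO — oldest first]: 205 @ $13.40 + 286 @ $9.35 = $5,421.10
Total COGS = $3,762.05 + $1,963.00 + $5,421.10 = $11,146.15
Ending inventory: 66 @ $9.35 + 41 @ $11.20 + 214 @ $13.95 + 113 @ $13.55 = $5,592.75

Ending inventory = $5,592.75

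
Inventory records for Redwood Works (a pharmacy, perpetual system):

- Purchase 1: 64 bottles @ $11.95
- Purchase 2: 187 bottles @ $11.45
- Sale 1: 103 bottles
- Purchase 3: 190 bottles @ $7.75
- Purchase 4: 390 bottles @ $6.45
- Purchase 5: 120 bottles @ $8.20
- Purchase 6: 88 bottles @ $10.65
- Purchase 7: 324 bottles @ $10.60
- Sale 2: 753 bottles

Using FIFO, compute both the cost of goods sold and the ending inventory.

Sale 1 (103) [FIFO — oldest first]: 64 @ $11.95 + 39 @ $11.45 = $1,211.35
Sale 2 (753) [FIFO — oldest first]: 148 @ $11.45 + 190 @ $7.75 + 390 @ $6.45 + 25 @ $8.20 = $5,887.60
Total COGS = $1,211.35 + $5,887.60 = $7,098.95
Ending inventory: 95 @ $8.20 + 88 @ $10.65 + 324 @ $10.60 = $5,150.60

COGS = $7,098.95; ending inventory = $5,150.60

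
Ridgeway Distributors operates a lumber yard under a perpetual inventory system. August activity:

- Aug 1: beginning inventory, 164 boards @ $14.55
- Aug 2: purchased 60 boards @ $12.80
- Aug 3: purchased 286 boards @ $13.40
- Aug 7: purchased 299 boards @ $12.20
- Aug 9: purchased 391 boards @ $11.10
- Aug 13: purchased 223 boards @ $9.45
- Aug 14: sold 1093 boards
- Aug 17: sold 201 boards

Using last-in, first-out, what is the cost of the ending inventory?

Aug 14, 1093 sold [LIFO — newest first]: 223 @ $9.45 + 391 @ $11.10 + 299 @ $12.20 + 180 @ $13.40 = $12,507.25
Aug 17, 201 sold [LIFO — newest first]: 106 @ $13.40 + 60 @ $12.80 + 35 @ $14.55 = $2,697.65
Total COGS = $12,507.25 + $2,697.65 = $15,204.90
Ending inventory: 129 @ $14.55 = $1,876.95

Ending inventory = $1,876.95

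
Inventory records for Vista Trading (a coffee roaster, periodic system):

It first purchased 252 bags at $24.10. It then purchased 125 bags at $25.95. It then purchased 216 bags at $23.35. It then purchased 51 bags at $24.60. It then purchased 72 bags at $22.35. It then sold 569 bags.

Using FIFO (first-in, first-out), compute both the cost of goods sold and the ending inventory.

Sale 1 (569) [FIFO — oldest first]: 252 @ $24.10 + 125 @ $25.95 + 192 @ $23.35 = $13,800.15
Ending inventory: 24 @ $23.35 + 51 @ $24.60 + 72 @ $22.35 = $3,424.20
Check: goods available $17,224.35 = COGS $13,800.15 + ending $3,424.20

COGS = $13,800.15; ending inventory = $3,424.20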